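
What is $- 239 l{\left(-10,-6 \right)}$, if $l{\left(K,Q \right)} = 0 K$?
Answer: $0$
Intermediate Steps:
$l{\left(K,Q \right)} = 0$
$- 239 l{\left(-10,-6 \right)} = \left(-239\right) 0 = 0$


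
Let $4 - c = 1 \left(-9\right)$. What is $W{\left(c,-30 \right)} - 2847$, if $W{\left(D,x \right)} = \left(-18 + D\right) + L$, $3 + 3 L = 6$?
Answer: $-2851$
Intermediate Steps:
$L = 1$ ($L = -1 + \frac{1}{3} \cdot 6 = -1 + 2 = 1$)
$c = 13$ ($c = 4 - 1 \left(-9\right) = 4 - -9 = 4 + 9 = 13$)
$W{\left(D,x \right)} = -17 + D$ ($W{\left(D,x \right)} = \left(-18 + D\right) + 1 = -17 + D$)
$W{\left(c,-30 \right)} - 2847 = \left(-17 + 13\right) - 2847 = -4 - 2847 = -2851$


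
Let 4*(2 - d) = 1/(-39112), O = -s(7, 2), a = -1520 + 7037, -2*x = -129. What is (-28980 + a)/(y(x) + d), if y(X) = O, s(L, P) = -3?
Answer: -1223579808/260747 ≈ -4692.6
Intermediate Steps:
x = 129/2 (x = -½*(-129) = 129/2 ≈ 64.500)
a = 5517
O = 3 (O = -1*(-3) = 3)
d = 312897/156448 (d = 2 - ¼/(-39112) = 2 - ¼*(-1/39112) = 2 + 1/156448 = 312897/156448 ≈ 2.0000)
y(X) = 3
(-28980 + a)/(y(x) + d) = (-28980 + 5517)/(3 + 312897/156448) = -23463/782241/156448 = -23463*156448/782241 = -1223579808/260747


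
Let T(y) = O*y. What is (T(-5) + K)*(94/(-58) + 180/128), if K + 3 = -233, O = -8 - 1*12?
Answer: 3383/116 ≈ 29.164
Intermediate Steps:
O = -20 (O = -8 - 12 = -20)
K = -236 (K = -3 - 233 = -236)
T(y) = -20*y
(T(-5) + K)*(94/(-58) + 180/128) = (-20*(-5) - 236)*(94/(-58) + 180/128) = (100 - 236)*(94*(-1/58) + 180*(1/128)) = -136*(-47/29 + 45/32) = -136*(-199/928) = 3383/116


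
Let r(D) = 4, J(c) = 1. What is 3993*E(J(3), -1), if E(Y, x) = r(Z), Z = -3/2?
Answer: 15972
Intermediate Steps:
Z = -3/2 (Z = -3*½ = -3/2 ≈ -1.5000)
E(Y, x) = 4
3993*E(J(3), -1) = 3993*4 = 15972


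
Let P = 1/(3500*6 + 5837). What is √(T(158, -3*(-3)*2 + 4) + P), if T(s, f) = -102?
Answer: I*√73462879201/26837 ≈ 10.1*I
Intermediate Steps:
P = 1/26837 (P = 1/(21000 + 5837) = 1/26837 ≈ 3.7262e-5)
√(T(158, -3*(-3)*2 + 4) + P) = √(-102 + 1/26837) = √(-2737373/26837) = I*√73462879201/26837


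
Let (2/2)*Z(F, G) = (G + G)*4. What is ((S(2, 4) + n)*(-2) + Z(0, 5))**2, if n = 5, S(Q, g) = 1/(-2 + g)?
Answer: 841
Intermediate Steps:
Z(F, G) = 8*G (Z(F, G) = (G + G)*4 = (2*G)*4 = 8*G)
((S(2, 4) + n)*(-2) + Z(0, 5))**2 = ((1/(-2 + 4) + 5)*(-2) + 8*5)**2 = ((1/2 + 5)*(-2) + 40)**2 = ((11/2)*(-2) + 40)**2 = (-11 + 40)**2 = 29**2 = 841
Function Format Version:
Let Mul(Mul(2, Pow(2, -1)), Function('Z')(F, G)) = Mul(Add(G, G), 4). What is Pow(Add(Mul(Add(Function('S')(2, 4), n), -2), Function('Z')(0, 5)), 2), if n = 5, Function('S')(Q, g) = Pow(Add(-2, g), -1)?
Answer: 841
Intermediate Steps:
Function('Z')(F, G) = Mul(8, G) (Function('Z')(F, G) = Mul(Add(G, G), 4) = Mul(Mul(2, G), 4) = Mul(8, G))
Pow(Add(Mul(Add(Function('S')(2, 4), n), -2), Function('Z')(0, 5)), 2) = Pow(Add(Mul(Add(Pow(Add(-2, 4), -1), 5), -2), Mul(8, 5)), 2) = Pow(Add(Mul(Add(Pow(2, -1), 5), -2), 40), 2) = Pow(Add(Mul(Add(Rational(1, 2), 5), -2), 40), 2) = Pow(Add(Mul(Rational(11, 2), -2), 40), 2) = Pow(Add(-11, 40), 2) = Pow(29, 2) = 841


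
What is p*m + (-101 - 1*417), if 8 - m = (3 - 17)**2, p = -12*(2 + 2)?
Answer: 8506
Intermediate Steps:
p = -48 (p = -12*4 = -48)
m = -188 (m = 8 - (3 - 17)**2 = 8 - 1*(-14)**2 = 8 - 1*196 = 8 - 196 = -188)
p*m + (-101 - 1*417) = -48*(-188) + (-101 - 1*417) = 9024 + (-101 - 417) = 9024 - 518 = 8506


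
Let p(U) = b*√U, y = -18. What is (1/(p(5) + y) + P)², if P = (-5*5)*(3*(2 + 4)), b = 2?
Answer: 2339895643/11552 + 68409*√5/11552 ≈ 2.0257e+5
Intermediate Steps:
p(U) = 2*√U
P = -450 (P = -75*6 = -25*18 = -450)
(1/(p(5) + y) + P)² = (1/(2*√5 - 18) - 450)² = (1/(-18 + 2*√5) - 450)² = (-450 + 1/(-18 + 2*√5))²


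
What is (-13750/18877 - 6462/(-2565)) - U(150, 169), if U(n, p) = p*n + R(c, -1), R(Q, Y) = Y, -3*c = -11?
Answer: -136366590869/5379945 ≈ -25347.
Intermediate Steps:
c = 11/3 (c = -⅓*(-11) = 11/3 ≈ 3.6667)
U(n, p) = -1 + n*p (U(n, p) = p*n - 1 = n*p - 1 = -1 + n*p)
(-13750/18877 - 6462/(-2565)) - U(150, 169) = (-13750/18877 - 6462/(-2565)) - (-1 + 150*169) = (-13750*1/18877 - 6462*(-1/2565)) - (-1 + 25350) = (-13750/18877 + 718/285) - 1*25349 = 9634936/5379945 - 25349 = -136366590869/5379945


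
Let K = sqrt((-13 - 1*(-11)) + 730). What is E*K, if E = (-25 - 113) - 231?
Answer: -738*sqrt(182) ≈ -9956.2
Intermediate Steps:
E = -369 (E = -138 - 231 = -369)
K = 2*sqrt(182) (K = sqrt((-13 + 11) + 730) = sqrt(-2 + 730) = sqrt(728) = 2*sqrt(182) ≈ 26.981)
E*K = -738*sqrt(182)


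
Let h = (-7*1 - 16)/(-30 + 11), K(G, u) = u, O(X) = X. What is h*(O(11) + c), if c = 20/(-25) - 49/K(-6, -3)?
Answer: 9154/285 ≈ 32.119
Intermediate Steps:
h = 23/19 (h = (-7 - 16)/(-19) = -23*(-1/19) = 23/19 ≈ 1.2105)
c = 233/15 (c = 20/(-25) - 49/(-3) = 20*(-1/25) - 49*(-⅓) = -⅘ + 49/3 = 233/15 ≈ 15.533)
h*(O(11) + c) = 23*(11 + 233/15)/19 = (23/19)*(398/15) = 9154/285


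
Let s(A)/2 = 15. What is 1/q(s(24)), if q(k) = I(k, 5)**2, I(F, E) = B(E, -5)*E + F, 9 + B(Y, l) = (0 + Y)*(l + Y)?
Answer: 1/225 ≈ 0.0044444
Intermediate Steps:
B(Y, l) = -9 + Y*(Y + l) (B(Y, l) = -9 + (0 + Y)*(l + Y) = -9 + Y*(Y + l))
I(F, E) = F + E*(-9 + E**2 - 5*E) (I(F, E) = (-9 + E**2 + E*(-5))*E + F = (-9 + E**2 - 5*E)*E + F = E*(-9 + E**2 - 5*E) + F = F + E*(-9 + E**2 - 5*E))
s(A) = 30 (s(A) = 2*15 = 30)
q(k) = (-45 + k)**2 (q(k) = (k + 5*(-9 + 5**2 - 5*5))**2 = (k + 5*(-9 + 25 - 25))**2 = (k + 5*(-9))**2 = (k - 45)**2 = (-45 + k)**2)
1/q(s(24)) = 1/((-45 + 30)**2) = 1/((-15)**2) = 1/225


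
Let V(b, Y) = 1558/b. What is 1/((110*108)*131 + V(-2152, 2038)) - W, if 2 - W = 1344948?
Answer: 2252188067795022/1674556501 ≈ 1.3449e+6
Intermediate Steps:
W = -1344946 (W = 2 - 1*1344948 = 2 - 1344948 = -1344946)
1/((110*108)*131 + V(-2152, 2038)) - W = 1/((110*108)*131 + 1558/(-2152)) - 1*(-1344946) = 1/(11880*131 + 1558*(-1/2152)) + 1344946 = 1/(1556280 - 779/1076) + 1344946 = 1/(1674556501/1076) + 1344946 = 1076/1674556501 + 1344946 = 2252188067795022/1674556501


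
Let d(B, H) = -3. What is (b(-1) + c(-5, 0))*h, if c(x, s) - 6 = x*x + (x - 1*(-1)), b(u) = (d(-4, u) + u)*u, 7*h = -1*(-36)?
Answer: 1116/7 ≈ 159.43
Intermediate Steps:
h = 36/7 (h = (-1*(-36))/7 = (⅐)*36 = 36/7 ≈ 5.1429)
b(u) = u*(-3 + u) (b(u) = (-3 + u)*u = u*(-3 + u))
c(x, s) = 7 + x + x² (c(x, s) = 6 + (x*x + (x - 1*(-1))) = 6 + (x² + (x + 1)) = 6 + (x² + (1 + x)) = 6 + (1 + x + x²) = 7 + x + x²)
(b(-1) + c(-5, 0))*h = (-(-3 - 1) + (7 - 5 + (-5)²))*(36/7) = (-1*(-4) + (7 - 5 + 25))*(36/7) = (4 + 27)*(36/7) = 31*(36/7) = 1116/7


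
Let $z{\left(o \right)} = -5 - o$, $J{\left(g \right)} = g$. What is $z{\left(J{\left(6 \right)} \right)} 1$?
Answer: $-11$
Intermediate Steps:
$z{\left(J{\left(6 \right)} \right)} 1 = \left(-5 - 6\right) 1 = \left(-11\right) 1 = -11$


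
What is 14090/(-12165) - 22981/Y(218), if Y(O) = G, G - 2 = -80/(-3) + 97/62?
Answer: -10415621392/13680759 ≈ -761.33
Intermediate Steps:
G = 5623/186 (G = 2 + (-80/(-3) + 97/62) = 2 + (-80*(-1/3) + 97*(1/62)) = 2 + (80/3 + 97/62) = 2 + 5251/186 = 5623/186 ≈ 30.231)
Y(O) = 5623/186
14090/(-12165) - 22981/Y(218) = 14090/(-12165) - 22981/5623/186 = 14090*(-1/12165) - 22981*186/5623 = -2818/2433 - 4274466/5623 = -10415621392/13680759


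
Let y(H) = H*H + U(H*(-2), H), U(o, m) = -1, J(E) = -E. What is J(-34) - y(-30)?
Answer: -865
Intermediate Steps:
y(H) = -1 + H² (y(H) = H*H - 1 = H² - 1 = -1 + H²)
J(-34) - y(-30) = -1*(-34) - (-1 + (-30)²) = 34 - (-1 + 900) = 34 - 1*899 = 34 - 899 = -865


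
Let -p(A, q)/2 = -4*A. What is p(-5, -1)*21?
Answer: -840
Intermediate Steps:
p(A, q) = 8*A (p(A, q) = -(-8)*A = 8*A)
p(-5, -1)*21 = (8*(-5))*21 = -40*21 = -840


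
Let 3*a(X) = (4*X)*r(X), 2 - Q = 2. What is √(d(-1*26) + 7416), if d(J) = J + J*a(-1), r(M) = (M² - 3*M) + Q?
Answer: √67758/3 ≈ 86.768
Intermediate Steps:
Q = 0 (Q = 2 - 1*2 = 2 - 2 = 0)
r(M) = M² - 3*M (r(M) = (M² - 3*M) + 0 = M² - 3*M)
a(X) = 4*X²*(-3 + X)/3 (a(X) = ((4*X)*(X*(-3 + X)))/3 = (4*X²*(-3 + X))/3 = 4*X²*(-3 + X)/3)
d(J) = -13*J/3 (d(J) = J + J*((4/3)*(-1)²*(-3 - 1)) = J + J*((4/3)*1*(-4)) = J + J*(-16/3) = J - 16*J/3 = -13*J/3)
√(d(-1*26) + 7416) = √(-(-13)*26/3 + 7416) = √(-13/3*(-26) + 7416) = √(338/3 + 7416) = √(22586/3) = √67758/3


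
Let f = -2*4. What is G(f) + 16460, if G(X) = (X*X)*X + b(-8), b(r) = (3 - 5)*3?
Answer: 15942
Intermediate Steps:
b(r) = -6 (b(r) = -2*3 = -6)
f = -8
G(X) = -6 + X³ (G(X) = (X*X)*X - 6 = X²*X - 6 = X³ - 6 = -6 + X³)
G(f) + 16460 = (-6 + (-8)³) + 16460 = (-6 - 512) + 16460 = -518 + 16460 = 15942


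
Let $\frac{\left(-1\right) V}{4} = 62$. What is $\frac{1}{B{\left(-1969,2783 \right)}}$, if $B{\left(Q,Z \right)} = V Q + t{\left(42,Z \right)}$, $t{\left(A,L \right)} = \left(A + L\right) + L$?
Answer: $\frac{1}{493920} \approx 2.0246 \cdot 10^{-6}$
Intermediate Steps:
$V = -248$ ($V = \left(-4\right) 62 = -248$)
$t{\left(A,L \right)} = A + 2 L$
$B{\left(Q,Z \right)} = 42 - 248 Q + 2 Z$ ($B{\left(Q,Z \right)} = - 248 Q + \left(42 + 2 Z\right) = 42 - 248 Q + 2 Z$)
$\frac{1}{B{\left(-1969,2783 \right)}} = \frac{1}{42 - -488312 + 2 \cdot 2783} = \frac{1}{42 + 488312 + 5566} = \frac{1}{493920}$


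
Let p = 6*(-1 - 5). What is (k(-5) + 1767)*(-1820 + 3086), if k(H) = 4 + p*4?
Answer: 2059782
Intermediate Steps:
p = -36 (p = 6*(-6) = -36)
k(H) = -140 (k(H) = 4 - 36*4 = 4 - 144 = -140)
(k(-5) + 1767)*(-1820 + 3086) = (-140 + 1767)*(-1820 + 3086) = 1627*1266 = 2059782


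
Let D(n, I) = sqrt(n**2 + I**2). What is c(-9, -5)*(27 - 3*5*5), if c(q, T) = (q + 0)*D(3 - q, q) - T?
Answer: 6240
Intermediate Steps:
D(n, I) = sqrt(I**2 + n**2)
c(q, T) = -T + q*sqrt(q**2 + (3 - q)**2) (c(q, T) = (q + 0)*sqrt(q**2 + (3 - q)**2) - T = q*sqrt(q**2 + (3 - q)**2) - T = -T + q*sqrt(q**2 + (3 - q)**2))
c(-9, -5)*(27 - 3*5*5) = (-1*(-5) - 9*sqrt((-9)**2 + (-3 - 9)**2))*(27 - 3*5*5) = (5 - 9*sqrt(81 + (-12)**2))*(27 - 15*5) = (5 - 9*sqrt(81 + 144))*(27 - 75) = (5 - 9*sqrt(225))*(-48) = (5 - 9*15)*(-48) = (5 - 135)*(-48) = -130*(-48) = 6240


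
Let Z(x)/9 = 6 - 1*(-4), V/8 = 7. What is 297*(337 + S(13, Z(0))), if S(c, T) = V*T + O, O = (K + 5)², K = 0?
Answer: 1604394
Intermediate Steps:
V = 56 (V = 8*7 = 56)
Z(x) = 90 (Z(x) = 9*(6 - 1*(-4)) = 9*(6 + 4) = 9*10 = 90)
O = 25 (O = (0 + 5)² = 5² = 25)
S(c, T) = 25 + 56*T (S(c, T) = 56*T + 25 = 25 + 56*T)
297*(337 + S(13, Z(0))) = 297*(337 + (25 + 56*90)) = 297*(337 + (25 + 5040)) = 297*(337 + 5065) = 297*5402 = 1604394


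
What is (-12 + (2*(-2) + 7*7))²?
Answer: 1089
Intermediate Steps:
(-12 + (2*(-2) + 7*7))² = (-12 + (-4 + 49))² = (-12 + 45)² = 33² = 1089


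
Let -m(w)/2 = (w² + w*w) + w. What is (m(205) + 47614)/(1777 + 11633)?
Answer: -60448/6705 ≈ -9.0154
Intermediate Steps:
m(w) = -4*w² - 2*w (m(w) = -2*((w² + w*w) + w) = -2*((w² + w²) + w) = -2*(2*w² + w) = -2*(w + 2*w²) = -4*w² - 2*w)
(m(205) + 47614)/(1777 + 11633) = (-2*205*(1 + 2*205) + 47614)/(1777 + 11633) = (-2*205*(1 + 410) + 47614)/13410 = (-2*205*411 + 47614)*(1/13410) = (-168510 + 47614)*(1/13410) = -120896*1/13410 = -60448/6705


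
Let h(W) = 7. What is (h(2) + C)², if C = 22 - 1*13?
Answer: 256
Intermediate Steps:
C = 9 (C = 22 - 13 = 9)
(h(2) + C)² = (7 + 9)² = 16² = 256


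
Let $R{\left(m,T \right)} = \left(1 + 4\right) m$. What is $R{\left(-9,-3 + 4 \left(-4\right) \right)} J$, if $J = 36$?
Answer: $-1620$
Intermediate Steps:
$R{\left(m,T \right)} = 5 m$
$R{\left(-9,-3 + 4 \left(-4\right) \right)} J = 5 \left(-9\right) 36 = \left(-45\right) 36 = -1620$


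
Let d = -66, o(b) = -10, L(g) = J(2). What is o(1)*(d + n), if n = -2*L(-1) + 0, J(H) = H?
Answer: 700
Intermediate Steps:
L(g) = 2
n = -4 (n = -2*2 + 0 = -4 + 0 = -4)
o(1)*(d + n) = -10*(-66 - 4) = -10*(-70) = 700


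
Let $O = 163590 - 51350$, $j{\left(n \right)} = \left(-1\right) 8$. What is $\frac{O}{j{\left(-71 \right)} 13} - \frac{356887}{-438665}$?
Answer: $- \frac{6149830419}{5702645} \approx -1078.4$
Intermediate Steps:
$j{\left(n \right)} = -8$
$O = 112240$
$\frac{O}{j{\left(-71 \right)} 13} - \frac{356887}{-438665} = \frac{112240}{\left(-8\right) 13} - \frac{356887}{-438665} = \frac{112240}{-104} - - \frac{356887}{438665} = 112240 \left(- \frac{1}{104}\right) + \frac{356887}{438665} = - \frac{14030}{13} + \frac{356887}{438665} = - \frac{6149830419}{5702645}$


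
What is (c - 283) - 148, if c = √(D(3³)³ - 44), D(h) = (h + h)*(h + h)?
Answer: -431 + 2*√6198727813 ≈ 1.5703e+5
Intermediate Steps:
D(h) = 4*h² (D(h) = (2*h)*(2*h) = 4*h²)
c = 2*√6198727813 (c = √((4*(3³)²)³ - 44) = √((4*27²)³ - 44) = √((4*729)³ - 44) = √(2916³ - 44) = √(24794911296 - 44) = √24794911252 = 2*√6198727813 ≈ 1.5746e+5)
(c - 283) - 148 = (2*√6198727813 - 283) - 148 = (-283 + 2*√6198727813) - 148 = -431 + 2*√6198727813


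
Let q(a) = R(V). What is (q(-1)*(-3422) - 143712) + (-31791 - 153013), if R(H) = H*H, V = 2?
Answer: -342204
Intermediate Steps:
R(H) = H²
q(a) = 4 (q(a) = 2² = 4)
(q(-1)*(-3422) - 143712) + (-31791 - 153013) = (4*(-3422) - 143712) + (-31791 - 153013) = (-13688 - 143712) - 184804 = -157400 - 184804 = -342204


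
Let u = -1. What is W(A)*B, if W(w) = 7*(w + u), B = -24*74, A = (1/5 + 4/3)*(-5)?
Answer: 107744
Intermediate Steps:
A = -23/3 (A = (1*(1/5) + 4*(1/3))*(-5) = (1/5 + 4/3)*(-5) = (23/15)*(-5) = -23/3 ≈ -7.6667)
B = -1776
W(w) = -7 + 7*w (W(w) = 7*(w - 1) = 7*(-1 + w) = -7 + 7*w)
W(A)*B = (-7 + 7*(-23/3))*(-1776) = (-7 - 161/3)*(-1776) = -182/3*(-1776) = 107744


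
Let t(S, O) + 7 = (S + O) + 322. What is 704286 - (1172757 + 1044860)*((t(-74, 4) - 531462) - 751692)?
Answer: 2845001512139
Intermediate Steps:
t(S, O) = 315 + O + S (t(S, O) = -7 + ((S + O) + 322) = -7 + ((O + S) + 322) = -7 + (322 + O + S) = 315 + O + S)
704286 - (1172757 + 1044860)*((t(-74, 4) - 531462) - 751692) = 704286 - (1172757 + 1044860)*(((315 + 4 - 74) - 531462) - 751692) = 704286 - 2217617*((245 - 531462) - 751692) = 704286 - 2217617*(-531217 - 751692) = 704286 - 2217617*(-1282909) = 704286 - 1*(-2845000807853) = 704286 + 2845000807853 = 2845001512139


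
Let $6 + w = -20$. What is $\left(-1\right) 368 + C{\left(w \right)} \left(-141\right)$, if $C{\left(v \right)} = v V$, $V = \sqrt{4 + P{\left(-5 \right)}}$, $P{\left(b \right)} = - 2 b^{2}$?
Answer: $-368 + 3666 i \sqrt{46} \approx -368.0 + 24864.0 i$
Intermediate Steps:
$w = -26$ ($w = -6 - 20 = -26$)
$V = i \sqrt{46}$ ($V = \sqrt{4 - 2 \left(-5\right)^{2}} = \sqrt{4 - 50} = \sqrt{-46} = i \sqrt{46} \approx 6.7823 i$)
$C{\left(v \right)} = i v \sqrt{46}$ ($C{\left(v \right)} = v i \sqrt{46} = i v \sqrt{46}$)
$\left(-1\right) 368 + C{\left(w \right)} \left(-141\right) = \left(-1\right) 368 + i \left(-26\right) \sqrt{46} \left(-141\right) = -368 + - 26 i \sqrt{46} \left(-141\right) = -368 + 3666 i \sqrt{46}$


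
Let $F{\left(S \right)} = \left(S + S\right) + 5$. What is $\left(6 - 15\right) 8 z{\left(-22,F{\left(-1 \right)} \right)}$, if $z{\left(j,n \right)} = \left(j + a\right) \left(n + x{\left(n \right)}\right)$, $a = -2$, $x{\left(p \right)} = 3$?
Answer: $10368$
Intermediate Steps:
$F{\left(S \right)} = 5 + 2 S$ ($F{\left(S \right)} = 2 S + 5 = 5 + 2 S$)
$z{\left(j,n \right)} = \left(-2 + j\right) \left(3 + n\right)$ ($z{\left(j,n \right)} = \left(j - 2\right) \left(n + 3\right) = \left(-2 + j\right) \left(3 + n\right)$)
$\left(6 - 15\right) 8 z{\left(-22,F{\left(-1 \right)} \right)} = \left(6 - 15\right) 8 \left(-6 - 2 \left(5 + 2 \left(-1\right)\right) + 3 \left(-22\right) - 22 \left(5 + 2 \left(-1\right)\right)\right) = \left(-9\right) 8 \left(-6 - 2 \left(5 - 2\right) - 66 - 22 \left(5 - 2\right)\right) = - 72 \left(-6 - 6 - 66 - 66\right) = \left(-72\right) \left(-144\right) = 10368$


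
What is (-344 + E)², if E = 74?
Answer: 72900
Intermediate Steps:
(-344 + E)² = (-344 + 74)² = (-270)² = 72900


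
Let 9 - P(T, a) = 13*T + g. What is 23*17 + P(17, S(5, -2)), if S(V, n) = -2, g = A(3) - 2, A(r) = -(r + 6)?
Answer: 190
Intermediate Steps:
A(r) = -6 - r (A(r) = -(6 + r) = -6 - r)
g = -11 (g = (-6 - 1*3) - 2 = (-6 - 3) - 2 = -9 - 2 = -11)
P(T, a) = 20 - 13*T (P(T, a) = 9 - (13*T - 11) = 9 - (-11 + 13*T) = 9 + (11 - 13*T) = 20 - 13*T)
23*17 + P(17, S(5, -2)) = 23*17 + (20 - 13*17) = 391 + (20 - 221) = 391 - 201 = 190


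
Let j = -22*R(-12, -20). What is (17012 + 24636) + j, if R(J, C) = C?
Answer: 42088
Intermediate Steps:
j = 440 (j = -22*(-20) = 440)
(17012 + 24636) + j = (17012 + 24636) + 440 = 41648 + 440 = 42088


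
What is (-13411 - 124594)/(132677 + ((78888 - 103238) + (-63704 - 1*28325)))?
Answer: -138005/16298 ≈ -8.4676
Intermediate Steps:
(-13411 - 124594)/(132677 + ((78888 - 103238) + (-63704 - 1*28325))) = -138005/(132677 + (-24350 + (-63704 - 28325))) = -138005/(132677 + (-24350 - 92029)) = -138005/(132677 - 116379) = -138005/16298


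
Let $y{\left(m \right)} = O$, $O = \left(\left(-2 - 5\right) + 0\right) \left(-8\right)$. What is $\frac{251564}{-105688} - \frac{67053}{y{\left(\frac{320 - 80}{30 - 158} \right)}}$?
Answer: $- \frac{126799733}{105688} \approx -1199.8$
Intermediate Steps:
$O = 56$ ($O = \left(\left(-2 - 5\right) + 0\right) \left(-8\right) = \left(-7 + 0\right) \left(-8\right) = \left(-7\right) \left(-8\right) = 56$)
$y{\left(m \right)} = 56$
$\frac{251564}{-105688} - \frac{67053}{y{\left(\frac{320 - 80}{30 - 158} \right)}} = \frac{251564}{-105688} - \frac{67053}{56} = 251564 \left(- \frac{1}{105688}\right) - \frac{9579}{8} = - \frac{62891}{26422} - \frac{9579}{8} = - \frac{126799733}{105688}$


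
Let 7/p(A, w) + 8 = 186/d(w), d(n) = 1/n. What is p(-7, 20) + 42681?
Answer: 158431879/3712 ≈ 42681.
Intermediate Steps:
d(n) = 1/n
p(A, w) = 7/(-8 + 186*w) (p(A, w) = 7/(-8 + 186/(1/w)) = 7/(-8 + 186*w))
p(-7, 20) + 42681 = 7/(2*(-4 + 93*20)) + 42681 = 7/(2*(-4 + 1860)) + 42681 = (7/2)/1856 + 42681 = (7/2)*(1/1856) + 42681 = 7/3712 + 42681 = 158431879/3712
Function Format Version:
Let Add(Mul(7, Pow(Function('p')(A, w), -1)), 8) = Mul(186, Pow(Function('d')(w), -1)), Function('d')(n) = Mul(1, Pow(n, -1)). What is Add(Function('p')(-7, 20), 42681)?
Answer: Rational(158431879, 3712) ≈ 42681.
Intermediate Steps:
Function('d')(n) = Pow(n, -1)
Function('p')(A, w) = Mul(7, Pow(Add(-8, Mul(186, w)), -1)) (Function('p')(A, w) = Mul(7, Pow(Add(-8, Mul(186, Pow(Pow(w, -1), -1))), -1)) = Mul(7, Pow(Add(-8, Mul(186, w)), -1)))
Add(Function('p')(-7, 20), 42681) = Add(Mul(Rational(7, 2), Pow(Add(-4, Mul(93, 20)), -1)), 42681) = Add(Mul(Rational(7, 2), Pow(Add(-4, 1860), -1)), 42681) = Add(Mul(Rational(7, 2), Pow(1856, -1)), 42681) = Add(Mul(Rational(7, 2), Rational(1, 1856)), 42681) = Add(Rational(7, 3712), 42681) = Rational(158431879, 3712)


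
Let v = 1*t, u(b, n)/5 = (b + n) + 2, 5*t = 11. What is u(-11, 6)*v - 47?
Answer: -80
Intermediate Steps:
t = 11/5 (t = (⅕)*11 = 11/5 ≈ 2.2000)
u(b, n) = 10 + 5*b + 5*n (u(b, n) = 5*((b + n) + 2) = 5*(2 + b + n) = 10 + 5*b + 5*n)
v = 11/5 (v = 1*(11/5) = 11/5 ≈ 2.2000)
u(-11, 6)*v - 47 = (10 + 5*(-11) + 5*6)*(11/5) - 47 = (10 - 55 + 30)*(11/5) - 47 = -15*11/5 - 47 = -33 - 47 = -80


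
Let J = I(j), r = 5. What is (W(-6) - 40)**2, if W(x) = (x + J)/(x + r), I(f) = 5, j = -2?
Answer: 1521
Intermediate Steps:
J = 5
W(x) = 1 (W(x) = (x + 5)/(x + 5) = (5 + x)/(5 + x) = 1)
(W(-6) - 40)**2 = (1 - 40)**2 = (-39)**2 = 1521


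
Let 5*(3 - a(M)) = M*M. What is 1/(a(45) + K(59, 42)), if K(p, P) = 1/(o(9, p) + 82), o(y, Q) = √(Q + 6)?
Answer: -2676836/1076055109 + √65/1076055109 ≈ -0.0024876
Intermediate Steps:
o(y, Q) = √(6 + Q)
K(p, P) = 1/(82 + √(6 + p)) (K(p, P) = 1/(√(6 + p) + 82) = 1/(82 + √(6 + p)))
a(M) = 3 - M²/5 (a(M) = 3 - M*M/5 = 3 - M²/5)
1/(a(45) + K(59, 42)) = 1/((3 - ⅕*45²) + 1/(82 + √(6 + 59))) = 1/((3 - ⅕*2025) + 1/(82 + √65)) = 1/((3 - 405) + 1/(82 + √65)) = 1/(-402 + 1/(82 + √65))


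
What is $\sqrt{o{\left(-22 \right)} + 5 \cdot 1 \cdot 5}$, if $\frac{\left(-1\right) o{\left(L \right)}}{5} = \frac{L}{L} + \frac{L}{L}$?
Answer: $\sqrt{15} \approx 3.873$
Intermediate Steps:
$o{\left(L \right)} = -10$ ($o{\left(L \right)} = - 5 \left(\frac{L}{L} + \frac{L}{L}\right) = - 5 \left(1 + 1\right) = \left(-5\right) 2 = -10$)
$\sqrt{o{\left(-22 \right)} + 5 \cdot 1 \cdot 5} = \sqrt{-10 + 5 \cdot 1 \cdot 5} = \sqrt{-10 + 5 \cdot 5} = \sqrt{-10 + 25} = \sqrt{15}$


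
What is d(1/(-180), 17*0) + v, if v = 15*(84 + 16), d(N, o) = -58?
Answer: 1442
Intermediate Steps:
v = 1500 (v = 15*100 = 1500)
d(1/(-180), 17*0) + v = -58 + 1500 = 1442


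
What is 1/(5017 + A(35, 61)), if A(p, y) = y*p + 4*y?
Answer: 1/7396 ≈ 0.00013521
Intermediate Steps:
A(p, y) = 4*y + p*y (A(p, y) = p*y + 4*y = 4*y + p*y)
1/(5017 + A(35, 61)) = 1/(5017 + 61*(4 + 35)) = 1/(5017 + 61*39) = 1/(5017 + 2379) = 1/7396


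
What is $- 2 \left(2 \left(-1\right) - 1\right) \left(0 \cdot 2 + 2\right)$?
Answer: $12$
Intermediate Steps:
$- 2 \left(2 \left(-1\right) - 1\right) \left(0 \cdot 2 + 2\right) = - 2 \left(-2 - 1\right) \left(0 + 2\right) = \left(-2\right) \left(-3\right) 2 = 6 \cdot 2 = 12$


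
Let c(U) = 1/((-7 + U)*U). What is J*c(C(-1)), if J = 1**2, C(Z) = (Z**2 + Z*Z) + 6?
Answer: 1/8 ≈ 0.12500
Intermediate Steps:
C(Z) = 6 + 2*Z**2 (C(Z) = (Z**2 + Z**2) + 6 = 2*Z**2 + 6 = 6 + 2*Z**2)
J = 1
c(U) = 1/(U*(-7 + U))
J*c(C(-1)) = 1*(1/((6 + 2*(-1)**2)*(-7 + (6 + 2*(-1)**2)))) = 1*(1/((6 + 2*1)*(-7 + (6 + 2*1)))) = 1*(1/((6 + 2)*(-7 + (6 + 2)))) = 1*(1/(8*(-7 + 8))) = 1*((1/8)/1) = 1*((1/8)*1) = 1*(1/8) = 1/8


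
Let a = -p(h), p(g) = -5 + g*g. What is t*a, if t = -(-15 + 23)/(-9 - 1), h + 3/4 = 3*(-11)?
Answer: -3629/4 ≈ -907.25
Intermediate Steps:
h = -135/4 (h = -3/4 + 3*(-11) = -3/4 - 33 = -135/4 ≈ -33.750)
p(g) = -5 + g**2
t = 4/5 (t = -8/(-10) = -8*(-1)/10 = -1*(-4/5) = 4/5 ≈ 0.80000)
a = -18145/16 (a = -(-5 + (-135/4)**2) = -(-5 + 18225/16) = -1*18145/16 = -18145/16 ≈ -1134.1)
t*a = (4/5)*(-18145/16) = -3629/4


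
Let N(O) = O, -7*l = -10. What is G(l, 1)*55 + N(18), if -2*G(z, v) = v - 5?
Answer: 128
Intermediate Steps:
l = 10/7 (l = -1/7*(-10) = 10/7 ≈ 1.4286)
G(z, v) = 5/2 - v/2 (G(z, v) = -(v - 5)/2 = -(-5 + v)/2 = 5/2 - v/2)
G(l, 1)*55 + N(18) = (5/2 - 1/2*1)*55 + 18 = (5/2 - 1/2)*55 + 18 = 2*55 + 18 = 110 + 18 = 128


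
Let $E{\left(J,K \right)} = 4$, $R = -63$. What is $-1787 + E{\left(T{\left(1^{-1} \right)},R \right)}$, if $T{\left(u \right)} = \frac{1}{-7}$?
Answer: $-1783$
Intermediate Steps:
$T{\left(u \right)} = - \frac{1}{7}$
$-1787 + E{\left(T{\left(1^{-1} \right)},R \right)} = -1787 + 4 = -1783$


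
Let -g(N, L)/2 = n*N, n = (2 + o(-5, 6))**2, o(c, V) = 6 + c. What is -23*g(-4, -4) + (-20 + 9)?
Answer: -1667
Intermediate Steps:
n = 9 (n = (2 + (6 - 5))**2 = (2 + 1)**2 = 3**2 = 9)
g(N, L) = -18*N
-23*g(-4, -4) + (-20 + 9) = -(-414)*(-4) + (-20 + 9) = -23*72 - 11 = -1656 - 11 = -1667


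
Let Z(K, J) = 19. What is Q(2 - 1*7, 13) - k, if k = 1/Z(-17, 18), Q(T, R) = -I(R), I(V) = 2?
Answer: -39/19 ≈ -2.0526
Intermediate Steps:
Q(T, R) = -2 (Q(T, R) = -1*2 = -2)
k = 1/19 ≈ 0.052632
Q(2 - 1*7, 13) - k = -2 - 1*1/19 = -2 - 1/19 = -39/19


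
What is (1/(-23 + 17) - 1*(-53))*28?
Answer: 4438/3 ≈ 1479.3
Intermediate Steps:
(1/(-23 + 17) - 1*(-53))*28 = (1/(-6) + 53)*28 = (-⅙ + 53)*28 = (317/6)*28 = 4438/3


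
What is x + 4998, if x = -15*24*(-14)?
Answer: 10038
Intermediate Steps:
x = 5040 (x = -360*(-14) = 5040)
x + 4998 = 5040 + 4998 = 10038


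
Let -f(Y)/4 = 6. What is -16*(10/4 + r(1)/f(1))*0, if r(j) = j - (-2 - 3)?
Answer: 0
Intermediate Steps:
f(Y) = -24 (f(Y) = -4*6 = -24)
r(j) = 5 + j (r(j) = j - 1*(-5) = j + 5 = 5 + j)
-16*(10/4 + r(1)/f(1))*0 = -16*(10/4 + (5 + 1)/(-24))*0 = -16*(10*(¼) + 6*(-1/24))*0 = -16*(5/2 - ¼)*0 = -16*9/4*0 = -36*0 = 0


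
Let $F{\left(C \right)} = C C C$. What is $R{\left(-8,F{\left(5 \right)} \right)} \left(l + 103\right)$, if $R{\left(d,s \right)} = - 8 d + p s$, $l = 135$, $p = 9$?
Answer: $282982$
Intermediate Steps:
$F{\left(C \right)} = C^{3}$ ($F{\left(C \right)} = C^{2} C = C^{3}$)
$R{\left(d,s \right)} = - 8 d + 9 s$
$R{\left(-8,F{\left(5 \right)} \right)} \left(l + 103\right) = \left(\left(-8\right) \left(-8\right) + 9 \cdot 5^{3}\right) \left(135 + 103\right) = \left(64 + 9 \cdot 125\right) 238 = \left(64 + 1125\right) 238 = 1189 \cdot 238 = 282982$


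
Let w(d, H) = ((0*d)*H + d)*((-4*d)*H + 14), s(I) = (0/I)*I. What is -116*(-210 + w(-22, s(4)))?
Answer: 60088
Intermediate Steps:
s(I) = 0 (s(I) = 0*I = 0)
w(d, H) = d*(14 - 4*H*d) (w(d, H) = (0*H + d)*(-4*H*d + 14) = (0 + d)*(14 - 4*H*d) = d*(14 - 4*H*d))
-116*(-210 + w(-22, s(4))) = -116*(-210 + 2*(-22)*(7 - 2*0*(-22))) = -116*(-210 + 2*(-22)*(7 + 0)) = -116*(-210 + 2*(-22)*7) = -116*(-210 - 308) = -116*(-518) = 60088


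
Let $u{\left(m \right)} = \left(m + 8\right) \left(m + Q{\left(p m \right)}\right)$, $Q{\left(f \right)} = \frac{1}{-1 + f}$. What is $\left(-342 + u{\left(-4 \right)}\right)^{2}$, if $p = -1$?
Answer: $\frac{1144900}{9} \approx 1.2721 \cdot 10^{5}$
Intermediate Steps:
$u{\left(m \right)} = \left(8 + m\right) \left(m + \frac{1}{-1 - m}\right)$ ($u{\left(m \right)} = \left(m + 8\right) \left(m + \frac{1}{-1 - m}\right) = \left(8 + m\right) \left(m + \frac{1}{-1 - m}\right)$)
$\left(-342 + u{\left(-4 \right)}\right)^{2} = \left(-342 + \frac{-8 + \left(-4\right)^{3} + 7 \left(-4\right) + 9 \left(-4\right)^{2}}{1 - 4}\right)^{2} = \left(-342 + \frac{-8 - 64 - 28 + 9 \cdot 16}{-3}\right)^{2} = \left(-342 - \frac{-8 - 64 - 28 + 144}{3}\right)^{2} = \left(-342 - \frac{44}{3}\right)^{2} = \left(- \frac{1070}{3}\right)^{2} = \frac{1144900}{9}$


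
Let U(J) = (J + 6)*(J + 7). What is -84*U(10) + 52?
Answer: -22796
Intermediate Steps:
U(J) = (6 + J)*(7 + J)
-84*U(10) + 52 = -84*(42 + 10² + 13*10) + 52 = -84*(42 + 100 + 130) + 52 = -84*272 + 52 = -22848 + 52 = -22796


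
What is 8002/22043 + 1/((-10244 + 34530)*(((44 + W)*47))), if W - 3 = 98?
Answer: 28178803409/77623763210 ≈ 0.36302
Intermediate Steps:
W = 101 (W = 3 + 98 = 101)
8002/22043 + 1/((-10244 + 34530)*(((44 + W)*47))) = 8002/22043 + 1/((-10244 + 34530)*(((44 + 101)*47))) = 8002*(1/22043) + 1/(24286*((145*47))) = 8002/22043 + (1/24286)/6815 = 8002/22043 + (1/24286)*(1/6815) = 8002/22043 + 1/165509090 = 28178803409/77623763210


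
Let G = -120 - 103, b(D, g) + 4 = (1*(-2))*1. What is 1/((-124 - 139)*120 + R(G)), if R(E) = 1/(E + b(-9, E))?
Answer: -229/7227241 ≈ -3.1686e-5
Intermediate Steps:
b(D, g) = -6 (b(D, g) = -4 + (1*(-2))*1 = -4 - 2*1 = -4 - 2 = -6)
G = -223
R(E) = 1/(-6 + E) (R(E) = 1/(E - 6) = 1/(-6 + E))
1/((-124 - 139)*120 + R(G)) = 1/((-124 - 139)*120 + 1/(-6 - 223)) = 1/(-263*120 + 1/(-229)) = 1/(-31560 - 1/229) = 1/(-7227241/229) = -229/7227241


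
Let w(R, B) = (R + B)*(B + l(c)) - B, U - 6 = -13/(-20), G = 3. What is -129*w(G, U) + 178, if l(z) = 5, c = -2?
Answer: -5386661/400 ≈ -13467.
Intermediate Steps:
U = 133/20 (U = 6 - 13/(-20) = 6 - 13*(-1/20) = 6 + 13/20 = 133/20 ≈ 6.6500)
w(R, B) = -B + (5 + B)*(B + R) (w(R, B) = (R + B)*(B + 5) - B = (B + R)*(5 + B) - B = (5 + B)*(B + R) - B = -B + (5 + B)*(B + R))
-129*w(G, U) + 178 = -129*((133/20)² + 4*(133/20) + 5*3 + (133/20)*3) + 178 = -129*(17689/400 + 133/5 + 15 + 399/20) + 178 = -129*42309/400 + 178 = -5457861/400 + 178 = -5386661/400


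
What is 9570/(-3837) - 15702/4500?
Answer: -5739643/959250 ≈ -5.9835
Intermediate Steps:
9570/(-3837) - 15702/4500 = 9570*(-1/3837) - 15702*1/4500 = -3190/1279 - 2617/750 = -5739643/959250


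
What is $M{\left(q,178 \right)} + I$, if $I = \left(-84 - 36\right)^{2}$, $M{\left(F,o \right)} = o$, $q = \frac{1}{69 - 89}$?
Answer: $14578$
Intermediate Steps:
$q = - \frac{1}{20}$ ($q = \frac{1}{-20} = - \frac{1}{20} \approx -0.05$)
$I = 14400$ ($I = \left(-120\right)^{2} = 14400$)
$M{\left(q,178 \right)} + I = 178 + 14400 = 14578$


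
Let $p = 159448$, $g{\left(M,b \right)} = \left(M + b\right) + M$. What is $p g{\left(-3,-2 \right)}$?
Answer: $-1275584$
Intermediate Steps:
$g{\left(M,b \right)} = b + 2 M$
$p g{\left(-3,-2 \right)} = 159448 \left(-2 + 2 \left(-3\right)\right) = 159448 \left(-2 - 6\right) = 159448 \left(-8\right) = -1275584$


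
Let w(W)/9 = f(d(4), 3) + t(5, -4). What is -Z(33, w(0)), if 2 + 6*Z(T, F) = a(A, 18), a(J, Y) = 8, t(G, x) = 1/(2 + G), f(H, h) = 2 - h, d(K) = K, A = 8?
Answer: -1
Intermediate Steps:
w(W) = -54/7 (w(W) = 9*((2 - 1*3) + 1/(2 + 5)) = 9*((2 - 3) + 1/7) = 9*(-1 + ⅐) = 9*(-6/7) = -54/7)
Z(T, F) = 1 (Z(T, F) = -⅓ + (⅙)*8 = -⅓ + 4/3 = 1)
-Z(33, w(0)) = -1*1 = -1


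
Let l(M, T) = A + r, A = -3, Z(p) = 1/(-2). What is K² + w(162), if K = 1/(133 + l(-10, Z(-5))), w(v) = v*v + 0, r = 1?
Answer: 450373285/17161 ≈ 26244.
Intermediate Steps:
Z(p) = -½
w(v) = v² (w(v) = v² + 0 = v²)
l(M, T) = -2 (l(M, T) = -3 + 1 = -2)
K = 1/131 (K = 1/(133 - 2) = 1/131 ≈ 0.0076336)
K² + w(162) = (1/131)² + 162² = 1/17161 + 26244 = 450373285/17161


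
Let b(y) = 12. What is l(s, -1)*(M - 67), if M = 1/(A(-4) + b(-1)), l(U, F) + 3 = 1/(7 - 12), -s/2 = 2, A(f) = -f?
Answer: 1071/5 ≈ 214.20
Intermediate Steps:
s = -4 (s = -2*2 = -4)
l(U, F) = -16/5 (l(U, F) = -3 + 1/(7 - 12) = -3 + 1/(-5) = -3 - 1/5 = -16/5)
M = 1/16 (M = 1/(-1*(-4) + 12) = 1/(4 + 12) = 1/16 ≈ 0.062500)
l(s, -1)*(M - 67) = -16*(1/16 - 67)/5 = -16/5*(-1071/16) = 1071/5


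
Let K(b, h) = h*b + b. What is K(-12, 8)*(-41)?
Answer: 4428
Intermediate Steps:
K(b, h) = b + b*h (K(b, h) = b*h + b = b + b*h)
K(-12, 8)*(-41) = -12*(1 + 8)*(-41) = -12*9*(-41) = -108*(-41) = 4428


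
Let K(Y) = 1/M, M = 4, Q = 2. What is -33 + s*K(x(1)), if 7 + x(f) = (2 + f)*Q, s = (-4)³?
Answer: -49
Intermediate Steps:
s = -64
x(f) = -3 + 2*f (x(f) = -7 + (2 + f)*2 = -7 + (4 + 2*f) = -3 + 2*f)
K(Y) = ¼ (K(Y) = 1/4 = ¼)
-33 + s*K(x(1)) = -33 - 64*¼ = -33 - 16 = -49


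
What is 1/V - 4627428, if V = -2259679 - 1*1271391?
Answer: -16339772187961/3531070 ≈ -4.6274e+6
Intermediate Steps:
V = -3531070 (V = -2259679 - 1271391 = -3531070)
1/V - 4627428 = 1/(-3531070) - 4627428 = -1/3531070 - 4627428 = -16339772187961/3531070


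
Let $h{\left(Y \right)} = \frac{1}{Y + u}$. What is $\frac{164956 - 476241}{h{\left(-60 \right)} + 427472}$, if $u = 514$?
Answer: $- \frac{141323390}{194072289} \approx -0.7282$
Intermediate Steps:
$h{\left(Y \right)} = \frac{1}{514 + Y}$ ($h{\left(Y \right)} = \frac{1}{Y + 514} = \frac{1}{514 + Y}$)
$\frac{164956 - 476241}{h{\left(-60 \right)} + 427472} = \frac{164956 - 476241}{\frac{1}{514 - 60} + 427472} = - \frac{311285}{\frac{1}{454} + 427472} = - \frac{311285}{\frac{194072289}{454}} = \left(-311285\right) \frac{454}{194072289} = - \frac{141323390}{194072289}$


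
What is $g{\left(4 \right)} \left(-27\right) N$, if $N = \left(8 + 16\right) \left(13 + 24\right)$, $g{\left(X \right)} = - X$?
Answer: $95904$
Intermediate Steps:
$N = 888$ ($N = 24 \cdot 37 = 888$)
$g{\left(4 \right)} \left(-27\right) N = \left(-1\right) 4 \left(-27\right) 888 = \left(-4\right) \left(-27\right) 888 = 108 \cdot 888 = 95904$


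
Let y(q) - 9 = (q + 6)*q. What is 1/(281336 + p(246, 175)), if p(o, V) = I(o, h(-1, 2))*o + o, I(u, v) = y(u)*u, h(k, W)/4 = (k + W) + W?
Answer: 1/3752334098 ≈ 2.6650e-10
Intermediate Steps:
y(q) = 9 + q*(6 + q) (y(q) = 9 + (q + 6)*q = 9 + (6 + q)*q = 9 + q*(6 + q))
h(k, W) = 4*k + 8*W (h(k, W) = 4*((k + W) + W) = 4*((W + k) + W) = 4*(k + 2*W) = 4*k + 8*W)
I(u, v) = u*(9 + u² + 6*u) (I(u, v) = (9 + u² + 6*u)*u = u*(9 + u² + 6*u))
p(o, V) = o + o²*(9 + o² + 6*o) (p(o, V) = (o*(9 + o² + 6*o))*o + o = o²*(9 + o² + 6*o) + o = o + o²*(9 + o² + 6*o))
1/(281336 + p(246, 175)) = 1/(281336 + 246*(1 + 246*(9 + 246² + 6*246))) = 1/(281336 + 246*(1 + 246*(9 + 60516 + 1476))) = 1/(281336 + 246*(1 + 246*62001)) = 1/(281336 + 246*(1 + 15252246)) = 1/(281336 + 246*15252247) = 1/(281336 + 3752052762) = 1/3752334098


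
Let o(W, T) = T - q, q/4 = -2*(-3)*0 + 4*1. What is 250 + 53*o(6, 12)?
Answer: 38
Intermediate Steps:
q = 16 (q = 4*(-2*(-3)*0 + 4*1) = 4*(6*0 + 4) = 4*(0 + 4) = 4*4 = 16)
o(W, T) = -16 + T (o(W, T) = T - 1*16 = T - 16 = -16 + T)
250 + 53*o(6, 12) = 250 + 53*(-16 + 12) = 250 + 53*(-4) = 250 - 212 = 38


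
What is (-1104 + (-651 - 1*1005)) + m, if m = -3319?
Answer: -6079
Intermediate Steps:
(-1104 + (-651 - 1*1005)) + m = (-1104 + (-651 - 1*1005)) - 3319 = (-1104 + (-651 - 1005)) - 3319 = (-1104 - 1656) - 3319 = -2760 - 3319 = -6079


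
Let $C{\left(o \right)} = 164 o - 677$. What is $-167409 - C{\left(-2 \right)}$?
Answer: $-166404$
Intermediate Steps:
$C{\left(o \right)} = -677 + 164 o$
$-167409 - C{\left(-2 \right)} = -167409 - \left(-677 + 164 \left(-2\right)\right) = -167409 - \left(-677 - 328\right) = -167409 - -1005 = -167409 + 1005 = -166404$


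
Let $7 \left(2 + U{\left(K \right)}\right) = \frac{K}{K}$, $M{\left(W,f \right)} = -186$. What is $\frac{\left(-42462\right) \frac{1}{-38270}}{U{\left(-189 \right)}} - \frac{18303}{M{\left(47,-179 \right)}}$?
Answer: $\frac{1508440001}{15422810} \approx 97.806$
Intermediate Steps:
$U{\left(K \right)} = - \frac{13}{7}$ ($U{\left(K \right)} = -2 + \frac{K \frac{1}{K}}{7} = -2 + \frac{1}{7} \cdot 1 = -2 + \frac{1}{7} = - \frac{13}{7}$)
$\frac{\left(-42462\right) \frac{1}{-38270}}{U{\left(-189 \right)}} - \frac{18303}{M{\left(47,-179 \right)}} = \frac{\left(-42462\right) \frac{1}{-38270}}{- \frac{13}{7}} - \frac{18303}{-186} = \left(-42462\right) \left(- \frac{1}{38270}\right) \left(- \frac{7}{13}\right) - - \frac{6101}{62} = \frac{21231}{19135} \left(- \frac{7}{13}\right) + \frac{6101}{62} = - \frac{148617}{248755} + \frac{6101}{62} = \frac{1508440001}{15422810}$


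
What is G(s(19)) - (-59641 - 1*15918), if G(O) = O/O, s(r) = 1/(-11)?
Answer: 75560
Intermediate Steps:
s(r) = -1/11
G(O) = 1
G(s(19)) - (-59641 - 1*15918) = 1 - (-59641 - 1*15918) = 1 - (-59641 - 15918) = 1 - 1*(-75559) = 1 + 75559 = 75560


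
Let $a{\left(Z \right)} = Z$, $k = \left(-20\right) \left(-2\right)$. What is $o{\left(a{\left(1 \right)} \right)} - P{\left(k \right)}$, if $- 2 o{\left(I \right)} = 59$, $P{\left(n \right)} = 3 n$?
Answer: $- \frac{299}{2} \approx -149.5$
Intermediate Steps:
$k = 40$
$o{\left(I \right)} = - \frac{59}{2}$ ($o{\left(I \right)} = \left(- \frac{1}{2}\right) 59 = - \frac{59}{2}$)
$o{\left(a{\left(1 \right)} \right)} - P{\left(k \right)} = - \frac{59}{2} - 3 \cdot 40 = - \frac{59}{2} - 120 = - \frac{299}{2}$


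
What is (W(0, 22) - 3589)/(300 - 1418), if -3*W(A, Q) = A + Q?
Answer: 10789/3354 ≈ 3.2168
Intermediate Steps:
W(A, Q) = -A/3 - Q/3 (W(A, Q) = -(A + Q)/3 = -A/3 - Q/3)
(W(0, 22) - 3589)/(300 - 1418) = ((-1/3*0 - 1/3*22) - 3589)/(300 - 1418) = ((0 - 22/3) - 3589)/(-1118) = (-22/3 - 3589)*(-1/1118) = -10789/3*(-1/1118) = 10789/3354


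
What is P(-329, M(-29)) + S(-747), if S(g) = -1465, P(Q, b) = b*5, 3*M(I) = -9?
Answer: -1480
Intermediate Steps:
M(I) = -3 (M(I) = (1/3)*(-9) = -3)
P(Q, b) = 5*b
P(-329, M(-29)) + S(-747) = 5*(-3) - 1465 = -15 - 1465 = -1480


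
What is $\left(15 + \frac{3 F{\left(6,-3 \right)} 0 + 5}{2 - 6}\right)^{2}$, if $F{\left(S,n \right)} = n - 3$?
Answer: $\frac{3025}{16} \approx 189.06$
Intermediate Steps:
$F{\left(S,n \right)} = -3 + n$
$\left(15 + \frac{3 F{\left(6,-3 \right)} 0 + 5}{2 - 6}\right)^{2} = \left(15 + \frac{3 \left(-3 - 3\right) 0 + 5}{2 - 6}\right)^{2} = \left(15 + \frac{3 \left(-6\right) 0 + 5}{-4}\right)^{2} = \left(15 + \left(\left(-18\right) 0 + 5\right) \left(- \frac{1}{4}\right)\right)^{2} = \left(15 + \left(0 + 5\right) \left(- \frac{1}{4}\right)\right)^{2} = \left(15 + 5 \left(- \frac{1}{4}\right)\right)^{2} = \left(15 - \frac{5}{4}\right)^{2} = \left(\frac{55}{4}\right)^{2} = \frac{3025}{16}$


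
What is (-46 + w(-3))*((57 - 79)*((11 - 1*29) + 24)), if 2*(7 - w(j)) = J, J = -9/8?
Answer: 20295/4 ≈ 5073.8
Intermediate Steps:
J = -9/8 (J = -9*1/8 = -9/8 ≈ -1.1250)
w(j) = 121/16 (w(j) = 7 - 1/2*(-9/8) = 7 + 9/16 = 121/16)
(-46 + w(-3))*((57 - 79)*((11 - 1*29) + 24)) = (-46 + 121/16)*((57 - 79)*((11 - 1*29) + 24)) = -(-6765)*((11 - 29) + 24)/8 = -(-6765)*(-18 + 24)/8 = -(-6765)*6/8 = -615/16*(-132) = 20295/4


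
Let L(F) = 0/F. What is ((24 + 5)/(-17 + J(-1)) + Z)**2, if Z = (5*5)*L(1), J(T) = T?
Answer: 841/324 ≈ 2.5957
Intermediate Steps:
L(F) = 0
Z = 0 (Z = (5*5)*0 = 25*0 = 0)
((24 + 5)/(-17 + J(-1)) + Z)**2 = ((24 + 5)/(-17 - 1) + 0)**2 = (29/(-18) + 0)**2 = (29*(-1/18) + 0)**2 = (-29/18 + 0)**2 = (-29/18)**2 = 841/324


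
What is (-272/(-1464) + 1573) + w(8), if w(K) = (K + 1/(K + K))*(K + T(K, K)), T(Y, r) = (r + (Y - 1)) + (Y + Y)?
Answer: 5526961/2928 ≈ 1887.6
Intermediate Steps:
T(Y, r) = -1 + r + 3*Y (T(Y, r) = (r + (-1 + Y)) + 2*Y = (-1 + Y + r) + 2*Y = -1 + r + 3*Y)
w(K) = (-1 + 5*K)*(K + 1/(2*K)) (w(K) = (K + 1/(K + K))*(K + (-1 + K + 3*K)) = (K + 1/(2*K))*(K + (-1 + 4*K)) = (K + 1/(2*K))*(-1 + 5*K) = (-1 + 5*K)*(K + 1/(2*K)))
(-272/(-1464) + 1573) + w(8) = (-272/(-1464) + 1573) + (5/2 - 1*8 + 5*8**2 - 1/2/8) = (-272*(-1/1464) + 1573) + (5/2 - 8 + 5*64 - 1/2*1/8) = (34/183 + 1573) + (5/2 - 8 + 320 - 1/16) = 287893/183 + 5031/16 = 5526961/2928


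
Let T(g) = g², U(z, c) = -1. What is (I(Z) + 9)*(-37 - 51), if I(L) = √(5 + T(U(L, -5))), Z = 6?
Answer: -792 - 88*√6 ≈ -1007.6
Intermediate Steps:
I(L) = √6 (I(L) = √(5 + (-1)²) = √(5 + 1) = √6)
(I(Z) + 9)*(-37 - 51) = (√6 + 9)*(-37 - 51) = (9 + √6)*(-88) = -792 - 88*√6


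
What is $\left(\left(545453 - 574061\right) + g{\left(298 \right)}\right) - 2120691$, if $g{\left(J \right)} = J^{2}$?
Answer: $-2060495$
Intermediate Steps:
$\left(\left(545453 - 574061\right) + g{\left(298 \right)}\right) - 2120691 = \left(\left(545453 - 574061\right) + 298^{2}\right) - 2120691 = \left(-28608 + 88804\right) - 2120691 = 60196 - 2120691 = -2060495$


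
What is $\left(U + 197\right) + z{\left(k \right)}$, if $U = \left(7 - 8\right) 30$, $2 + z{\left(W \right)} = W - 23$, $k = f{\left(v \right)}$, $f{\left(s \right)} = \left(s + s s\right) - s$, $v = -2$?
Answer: $146$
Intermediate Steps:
$f{\left(s \right)} = s^{2}$ ($f{\left(s \right)} = \left(s + s^{2}\right) - s = s^{2}$)
$k = 4$ ($k = \left(-2\right)^{2} = 4$)
$z{\left(W \right)} = -25 + W$ ($z{\left(W \right)} = -2 + \left(W - 23\right) = -2 + \left(-23 + W\right) = -25 + W$)
$U = -30$ ($U = \left(-1\right) 30 = -30$)
$\left(U + 197\right) + z{\left(k \right)} = \left(-30 + 197\right) + \left(-25 + 4\right) = 167 - 21 = 146$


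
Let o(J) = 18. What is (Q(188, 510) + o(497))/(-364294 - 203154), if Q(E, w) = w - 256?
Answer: -34/70931 ≈ -0.00047934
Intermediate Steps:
Q(E, w) = -256 + w
(Q(188, 510) + o(497))/(-364294 - 203154) = ((-256 + 510) + 18)/(-364294 - 203154) = (254 + 18)/(-567448) = 272*(-1/567448) = -34/70931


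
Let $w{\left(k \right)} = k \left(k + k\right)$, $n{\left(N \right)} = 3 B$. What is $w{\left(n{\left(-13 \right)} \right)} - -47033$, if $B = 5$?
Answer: $47483$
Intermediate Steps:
$n{\left(N \right)} = 15$ ($n{\left(N \right)} = 3 \cdot 5 = 15$)
$w{\left(k \right)} = 2 k^{2}$ ($w{\left(k \right)} = k 2 k = 2 k^{2}$)
$w{\left(n{\left(-13 \right)} \right)} - -47033 = 2 \cdot 15^{2} - -47033 = 2 \cdot 225 + 47033 = 450 + 47033 = 47483$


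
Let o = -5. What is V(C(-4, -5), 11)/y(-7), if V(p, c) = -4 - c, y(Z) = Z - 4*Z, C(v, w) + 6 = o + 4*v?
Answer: -5/7 ≈ -0.71429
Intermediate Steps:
C(v, w) = -11 + 4*v (C(v, w) = -6 + (-5 + 4*v) = -11 + 4*v)
y(Z) = -3*Z
V(C(-4, -5), 11)/y(-7) = (-4 - 1*11)/((-3*(-7))) = (-4 - 11)/21 = -15*1/21 = -5/7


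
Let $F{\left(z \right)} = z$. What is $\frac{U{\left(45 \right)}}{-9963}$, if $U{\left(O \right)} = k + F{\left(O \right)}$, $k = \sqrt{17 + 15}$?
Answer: $- \frac{5}{1107} - \frac{4 \sqrt{2}}{9963} \approx -0.0050845$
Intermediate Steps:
$k = 4 \sqrt{2}$ ($k = \sqrt{32} = 4 \sqrt{2} \approx 5.6569$)
$U{\left(O \right)} = O + 4 \sqrt{2}$ ($U{\left(O \right)} = 4 \sqrt{2} + O = O + 4 \sqrt{2}$)
$\frac{U{\left(45 \right)}}{-9963} = \frac{45 + 4 \sqrt{2}}{-9963} = \left(45 + 4 \sqrt{2}\right) \left(- \frac{1}{9963}\right) = - \frac{5}{1107} - \frac{4 \sqrt{2}}{9963}$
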